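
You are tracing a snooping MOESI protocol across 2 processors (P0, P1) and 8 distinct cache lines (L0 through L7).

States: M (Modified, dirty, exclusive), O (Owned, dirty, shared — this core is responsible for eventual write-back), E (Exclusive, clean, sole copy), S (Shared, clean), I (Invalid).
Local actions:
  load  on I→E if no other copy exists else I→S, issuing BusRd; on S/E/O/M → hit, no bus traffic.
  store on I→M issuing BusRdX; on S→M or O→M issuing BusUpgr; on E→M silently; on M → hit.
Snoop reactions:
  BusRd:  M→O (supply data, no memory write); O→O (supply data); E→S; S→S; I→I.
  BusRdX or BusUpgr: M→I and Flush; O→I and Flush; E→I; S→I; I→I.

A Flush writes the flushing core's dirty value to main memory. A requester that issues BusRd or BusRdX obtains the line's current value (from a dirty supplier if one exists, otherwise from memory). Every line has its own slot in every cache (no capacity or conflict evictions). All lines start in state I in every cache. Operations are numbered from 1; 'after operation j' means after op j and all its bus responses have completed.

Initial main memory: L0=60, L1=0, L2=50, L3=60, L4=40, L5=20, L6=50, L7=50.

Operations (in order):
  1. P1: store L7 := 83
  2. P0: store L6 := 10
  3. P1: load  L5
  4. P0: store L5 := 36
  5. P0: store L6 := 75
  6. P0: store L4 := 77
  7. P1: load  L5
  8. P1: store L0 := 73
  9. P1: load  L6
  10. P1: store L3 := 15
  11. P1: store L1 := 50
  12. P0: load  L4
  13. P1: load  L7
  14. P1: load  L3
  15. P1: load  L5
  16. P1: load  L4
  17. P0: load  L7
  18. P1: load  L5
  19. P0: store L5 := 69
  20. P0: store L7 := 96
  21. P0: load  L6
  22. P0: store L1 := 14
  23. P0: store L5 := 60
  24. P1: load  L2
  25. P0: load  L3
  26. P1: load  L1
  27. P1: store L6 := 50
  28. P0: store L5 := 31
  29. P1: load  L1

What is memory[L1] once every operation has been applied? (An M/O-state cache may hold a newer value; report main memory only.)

memory[L1] = 50

1. P1: store L7 := 83  bus=[BusRdX]  L7: P0=I P1=M  mem[L7]=50
2. P0: store L6 := 10  bus=[BusRdX]  L6: P0=M P1=I  mem[L6]=50
3. P1: load  L5  bus=[BusRd]  L5: P0=I P1=E  mem[L5]=20
4. P0: store L5 := 36  bus=[BusRdX]  L5: P0=M P1=I  mem[L5]=20
5. P0: store L6 := 75  bus=[-]  L6: P0=M P1=I  mem[L6]=50
6. P0: store L4 := 77  bus=[BusRdX]  L4: P0=M P1=I  mem[L4]=40
7. P1: load  L5  bus=[BusRd]  L5: P0=O P1=S  mem[L5]=20
8. P1: store L0 := 73  bus=[BusRdX]  L0: P0=I P1=M  mem[L0]=60
9. P1: load  L6  bus=[BusRd]  L6: P0=O P1=S  mem[L6]=50
10. P1: store L3 := 15  bus=[BusRdX]  L3: P0=I P1=M  mem[L3]=60
11. P1: store L1 := 50  bus=[BusRdX]  L1: P0=I P1=M  mem[L1]=0
12. P0: load  L4  bus=[-]  L4: P0=M P1=I  mem[L4]=40
13. P1: load  L7  bus=[-]  L7: P0=I P1=M  mem[L7]=50
14. P1: load  L3  bus=[-]  L3: P0=I P1=M  mem[L3]=60
15. P1: load  L5  bus=[-]  L5: P0=O P1=S  mem[L5]=20
16. P1: load  L4  bus=[BusRd]  L4: P0=O P1=S  mem[L4]=40
17. P0: load  L7  bus=[BusRd]  L7: P0=S P1=O  mem[L7]=50
18. P1: load  L5  bus=[-]  L5: P0=O P1=S  mem[L5]=20
19. P0: store L5 := 69  bus=[BusUpgr]  L5: P0=M P1=I  mem[L5]=20
20. P0: store L7 := 96  bus=[BusUpgr,Flush]  L7: P0=M P1=I  mem[L7]=83
21. P0: load  L6  bus=[-]  L6: P0=O P1=S  mem[L6]=50
22. P0: store L1 := 14  bus=[BusRdX,Flush]  L1: P0=M P1=I  mem[L1]=50
23. P0: store L5 := 60  bus=[-]  L5: P0=M P1=I  mem[L5]=20
24. P1: load  L2  bus=[BusRd]  L2: P0=I P1=E  mem[L2]=50
25. P0: load  L3  bus=[BusRd]  L3: P0=S P1=O  mem[L3]=60
26. P1: load  L1  bus=[BusRd]  L1: P0=O P1=S  mem[L1]=50
27. P1: store L6 := 50  bus=[BusUpgr,Flush]  L6: P0=I P1=M  mem[L6]=75
28. P0: store L5 := 31  bus=[-]  L5: P0=M P1=I  mem[L5]=20
29. P1: load  L1  bus=[-]  L1: P0=O P1=S  mem[L1]=50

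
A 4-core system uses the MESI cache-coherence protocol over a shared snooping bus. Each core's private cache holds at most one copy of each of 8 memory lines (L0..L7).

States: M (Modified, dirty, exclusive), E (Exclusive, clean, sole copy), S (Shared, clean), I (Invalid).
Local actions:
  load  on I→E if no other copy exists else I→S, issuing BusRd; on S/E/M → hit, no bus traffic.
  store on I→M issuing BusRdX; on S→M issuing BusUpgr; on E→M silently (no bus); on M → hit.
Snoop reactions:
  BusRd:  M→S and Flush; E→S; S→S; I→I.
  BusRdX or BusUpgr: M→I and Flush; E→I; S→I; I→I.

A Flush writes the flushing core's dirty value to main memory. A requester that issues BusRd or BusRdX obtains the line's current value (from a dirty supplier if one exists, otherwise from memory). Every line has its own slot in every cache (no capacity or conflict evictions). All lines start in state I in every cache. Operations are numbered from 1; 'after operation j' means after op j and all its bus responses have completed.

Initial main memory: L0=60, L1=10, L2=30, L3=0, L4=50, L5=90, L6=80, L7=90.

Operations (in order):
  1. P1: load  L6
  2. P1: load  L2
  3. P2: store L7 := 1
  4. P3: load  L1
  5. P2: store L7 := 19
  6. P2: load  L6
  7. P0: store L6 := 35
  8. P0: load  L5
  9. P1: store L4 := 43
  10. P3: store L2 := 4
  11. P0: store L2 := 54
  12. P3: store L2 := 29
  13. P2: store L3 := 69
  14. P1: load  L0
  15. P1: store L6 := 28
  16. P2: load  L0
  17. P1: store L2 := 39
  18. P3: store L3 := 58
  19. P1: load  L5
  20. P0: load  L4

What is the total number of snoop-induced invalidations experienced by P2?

invalidations = 2

[1] P1: load  L6 | P0:I, P1:E(80), P2:I, P3:I | bus: BusRd
[2] P1: load  L2 | P0:I, P1:E(30), P2:I, P3:I | bus: BusRd
[3] P2: store L7 := 1 | P0:I, P1:I, P2:M(1), P3:I | bus: BusRdX
[4] P3: load  L1 | P0:I, P1:I, P2:I, P3:E(10) | bus: BusRd
[5] P2: store L7 := 19 | P0:I, P1:I, P2:M(19), P3:I | bus: none
[6] P2: load  L6 | P0:I, P1:S(80), P2:S(80), P3:I | bus: BusRd
[7] P0: store L6 := 35 | P0:M(35), P1:I, P2:I, P3:I | bus: BusRdX
[8] P0: load  L5 | P0:E(90), P1:I, P2:I, P3:I | bus: BusRd
[9] P1: store L4 := 43 | P0:I, P1:M(43), P2:I, P3:I | bus: BusRdX
[10] P3: store L2 := 4 | P0:I, P1:I, P2:I, P3:M(4) | bus: BusRdX
[11] P0: store L2 := 54 | P0:M(54), P1:I, P2:I, P3:I | bus: BusRdX,Flush
[12] P3: store L2 := 29 | P0:I, P1:I, P2:I, P3:M(29) | bus: BusRdX,Flush
[13] P2: store L3 := 69 | P0:I, P1:I, P2:M(69), P3:I | bus: BusRdX
[14] P1: load  L0 | P0:I, P1:E(60), P2:I, P3:I | bus: BusRd
[15] P1: store L6 := 28 | P0:I, P1:M(28), P2:I, P3:I | bus: BusRdX,Flush
[16] P2: load  L0 | P0:I, P1:S(60), P2:S(60), P3:I | bus: BusRd
[17] P1: store L2 := 39 | P0:I, P1:M(39), P2:I, P3:I | bus: BusRdX,Flush
[18] P3: store L3 := 58 | P0:I, P1:I, P2:I, P3:M(58) | bus: BusRdX,Flush
[19] P1: load  L5 | P0:S(90), P1:S(90), P2:I, P3:I | bus: BusRd
[20] P0: load  L4 | P0:S(43), P1:S(43), P2:I, P3:I | bus: BusRd,Flush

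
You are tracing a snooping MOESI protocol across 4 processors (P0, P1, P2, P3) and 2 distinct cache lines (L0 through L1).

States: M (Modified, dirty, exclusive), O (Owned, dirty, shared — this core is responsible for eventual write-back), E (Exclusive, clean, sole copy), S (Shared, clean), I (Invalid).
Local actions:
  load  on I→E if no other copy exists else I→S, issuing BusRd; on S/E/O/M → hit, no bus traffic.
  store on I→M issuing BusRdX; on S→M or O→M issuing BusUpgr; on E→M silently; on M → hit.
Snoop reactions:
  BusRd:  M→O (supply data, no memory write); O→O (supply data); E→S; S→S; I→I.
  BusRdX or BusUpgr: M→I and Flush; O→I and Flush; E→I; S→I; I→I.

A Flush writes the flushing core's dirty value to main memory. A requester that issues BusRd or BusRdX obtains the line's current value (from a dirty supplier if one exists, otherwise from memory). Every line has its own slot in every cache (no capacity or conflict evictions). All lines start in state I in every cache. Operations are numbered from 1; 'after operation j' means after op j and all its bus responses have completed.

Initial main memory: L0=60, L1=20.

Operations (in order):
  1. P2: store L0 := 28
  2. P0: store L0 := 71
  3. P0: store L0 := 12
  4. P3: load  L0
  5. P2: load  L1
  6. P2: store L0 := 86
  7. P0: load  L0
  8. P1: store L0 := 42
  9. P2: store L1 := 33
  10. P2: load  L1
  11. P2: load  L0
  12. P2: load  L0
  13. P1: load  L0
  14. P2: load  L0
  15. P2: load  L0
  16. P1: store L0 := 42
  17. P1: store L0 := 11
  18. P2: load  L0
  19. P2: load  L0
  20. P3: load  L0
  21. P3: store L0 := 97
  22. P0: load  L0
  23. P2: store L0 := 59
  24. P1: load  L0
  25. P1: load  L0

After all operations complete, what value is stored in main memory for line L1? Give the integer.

step 1: P2: store L0 := 28  ⟶  IIMI  (L0)  txn=BusRdX  M[L0]=60
step 2: P0: store L0 := 71  ⟶  MIII  (L0)  txn=BusRdX+Flush  M[L0]=28
step 3: P0: store L0 := 12  ⟶  MIII  (L0)  txn=∅  M[L0]=28
step 4: P3: load  L0  ⟶  OIIS  (L0)  txn=BusRd  M[L0]=28
step 5: P2: load  L1  ⟶  IIEI  (L1)  txn=BusRd  M[L1]=20
step 6: P2: store L0 := 86  ⟶  IIMI  (L0)  txn=BusRdX+Flush  M[L0]=12
step 7: P0: load  L0  ⟶  SIOI  (L0)  txn=BusRd  M[L0]=12
step 8: P1: store L0 := 42  ⟶  IMII  (L0)  txn=BusRdX+Flush  M[L0]=86
step 9: P2: store L1 := 33  ⟶  IIMI  (L1)  txn=∅  M[L1]=20
step 10: P2: load  L1  ⟶  IIMI  (L1)  txn=∅  M[L1]=20
step 11: P2: load  L0  ⟶  IOSI  (L0)  txn=BusRd  M[L0]=86
step 12: P2: load  L0  ⟶  IOSI  (L0)  txn=∅  M[L0]=86
step 13: P1: load  L0  ⟶  IOSI  (L0)  txn=∅  M[L0]=86
step 14: P2: load  L0  ⟶  IOSI  (L0)  txn=∅  M[L0]=86
step 15: P2: load  L0  ⟶  IOSI  (L0)  txn=∅  M[L0]=86
step 16: P1: store L0 := 42  ⟶  IMII  (L0)  txn=BusUpgr  M[L0]=86
step 17: P1: store L0 := 11  ⟶  IMII  (L0)  txn=∅  M[L0]=86
step 18: P2: load  L0  ⟶  IOSI  (L0)  txn=BusRd  M[L0]=86
step 19: P2: load  L0  ⟶  IOSI  (L0)  txn=∅  M[L0]=86
step 20: P3: load  L0  ⟶  IOSS  (L0)  txn=BusRd  M[L0]=86
step 21: P3: store L0 := 97  ⟶  IIIM  (L0)  txn=BusUpgr+Flush  M[L0]=11
step 22: P0: load  L0  ⟶  SIIO  (L0)  txn=BusRd  M[L0]=11
step 23: P2: store L0 := 59  ⟶  IIMI  (L0)  txn=BusRdX+Flush  M[L0]=97
step 24: P1: load  L0  ⟶  ISOI  (L0)  txn=BusRd  M[L0]=97
step 25: P1: load  L0  ⟶  ISOI  (L0)  txn=∅  M[L0]=97

memory[L1] = 20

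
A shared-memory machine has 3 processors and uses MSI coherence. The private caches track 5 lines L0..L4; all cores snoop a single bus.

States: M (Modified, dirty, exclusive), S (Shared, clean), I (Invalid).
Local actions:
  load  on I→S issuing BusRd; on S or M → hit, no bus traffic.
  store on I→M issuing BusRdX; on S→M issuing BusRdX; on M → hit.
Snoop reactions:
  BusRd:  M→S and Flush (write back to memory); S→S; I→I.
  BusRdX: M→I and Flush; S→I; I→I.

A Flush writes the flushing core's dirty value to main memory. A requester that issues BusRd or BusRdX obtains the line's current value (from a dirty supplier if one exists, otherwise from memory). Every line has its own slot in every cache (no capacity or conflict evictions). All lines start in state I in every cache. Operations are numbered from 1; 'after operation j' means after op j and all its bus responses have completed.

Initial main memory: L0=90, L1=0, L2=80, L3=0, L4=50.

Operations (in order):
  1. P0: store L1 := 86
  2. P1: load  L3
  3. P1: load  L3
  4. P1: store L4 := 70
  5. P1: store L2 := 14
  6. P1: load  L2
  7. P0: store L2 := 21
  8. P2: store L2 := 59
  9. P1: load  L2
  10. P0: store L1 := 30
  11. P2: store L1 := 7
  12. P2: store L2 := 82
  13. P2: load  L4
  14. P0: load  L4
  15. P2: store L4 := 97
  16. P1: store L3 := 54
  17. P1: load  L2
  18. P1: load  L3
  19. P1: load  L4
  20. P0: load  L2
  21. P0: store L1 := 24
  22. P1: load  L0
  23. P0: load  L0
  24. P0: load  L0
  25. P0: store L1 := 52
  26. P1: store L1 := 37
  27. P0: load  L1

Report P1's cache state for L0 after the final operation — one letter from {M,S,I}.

state = S

  op1 P0: store L1 := 86 → M/I/I on L1; bus BusRdX; mem=0
  op2 P1: load  L3 → I/S/I on L3; bus BusRd; mem=0
  op3 P1: load  L3 → I/S/I on L3; bus (none); mem=0
  op4 P1: store L4 := 70 → I/M/I on L4; bus BusRdX; mem=50
  op5 P1: store L2 := 14 → I/M/I on L2; bus BusRdX; mem=80
  op6 P1: load  L2 → I/M/I on L2; bus (none); mem=80
  op7 P0: store L2 := 21 → M/I/I on L2; bus BusRdX Flush; mem=14
  op8 P2: store L2 := 59 → I/I/M on L2; bus BusRdX Flush; mem=21
  op9 P1: load  L2 → I/S/S on L2; bus BusRd Flush; mem=59
  op10 P0: store L1 := 30 → M/I/I on L1; bus (none); mem=0
  op11 P2: store L1 := 7 → I/I/M on L1; bus BusRdX Flush; mem=30
  op12 P2: store L2 := 82 → I/I/M on L2; bus BusRdX; mem=59
  op13 P2: load  L4 → I/S/S on L4; bus BusRd Flush; mem=70
  op14 P0: load  L4 → S/S/S on L4; bus BusRd; mem=70
  op15 P2: store L4 := 97 → I/I/M on L4; bus BusRdX; mem=70
  op16 P1: store L3 := 54 → I/M/I on L3; bus BusRdX; mem=0
  op17 P1: load  L2 → I/S/S on L2; bus BusRd Flush; mem=82
  op18 P1: load  L3 → I/M/I on L3; bus (none); mem=0
  op19 P1: load  L4 → I/S/S on L4; bus BusRd Flush; mem=97
  op20 P0: load  L2 → S/S/S on L2; bus BusRd; mem=82
  op21 P0: store L1 := 24 → M/I/I on L1; bus BusRdX Flush; mem=7
  op22 P1: load  L0 → I/S/I on L0; bus BusRd; mem=90
  op23 P0: load  L0 → S/S/I on L0; bus BusRd; mem=90
  op24 P0: load  L0 → S/S/I on L0; bus (none); mem=90
  op25 P0: store L1 := 52 → M/I/I on L1; bus (none); mem=7
  op26 P1: store L1 := 37 → I/M/I on L1; bus BusRdX Flush; mem=52
  op27 P0: load  L1 → S/S/I on L1; bus BusRd Flush; mem=37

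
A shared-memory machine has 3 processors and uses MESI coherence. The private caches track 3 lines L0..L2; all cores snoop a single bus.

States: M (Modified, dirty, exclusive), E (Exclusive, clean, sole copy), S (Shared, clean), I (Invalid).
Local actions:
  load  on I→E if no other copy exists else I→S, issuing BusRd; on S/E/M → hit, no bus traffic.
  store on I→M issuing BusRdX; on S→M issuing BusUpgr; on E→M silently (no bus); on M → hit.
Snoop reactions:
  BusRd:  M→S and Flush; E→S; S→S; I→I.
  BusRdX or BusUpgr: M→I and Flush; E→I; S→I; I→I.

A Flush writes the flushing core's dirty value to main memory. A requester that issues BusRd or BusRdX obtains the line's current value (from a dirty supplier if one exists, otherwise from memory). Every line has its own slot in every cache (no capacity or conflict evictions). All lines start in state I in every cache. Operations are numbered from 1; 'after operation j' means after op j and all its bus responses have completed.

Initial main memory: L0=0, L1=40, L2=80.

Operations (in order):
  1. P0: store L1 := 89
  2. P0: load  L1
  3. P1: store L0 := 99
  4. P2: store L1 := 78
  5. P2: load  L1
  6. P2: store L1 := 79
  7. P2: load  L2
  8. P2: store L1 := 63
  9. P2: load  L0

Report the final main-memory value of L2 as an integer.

memory[L2] = 80

[1] P0: store L1 := 89 | P0:M(89), P1:I, P2:I | bus: BusRdX
[2] P0: load  L1 | P0:M(89), P1:I, P2:I | bus: none
[3] P1: store L0 := 99 | P0:I, P1:M(99), P2:I | bus: BusRdX
[4] P2: store L1 := 78 | P0:I, P1:I, P2:M(78) | bus: BusRdX,Flush
[5] P2: load  L1 | P0:I, P1:I, P2:M(78) | bus: none
[6] P2: store L1 := 79 | P0:I, P1:I, P2:M(79) | bus: none
[7] P2: load  L2 | P0:I, P1:I, P2:E(80) | bus: BusRd
[8] P2: store L1 := 63 | P0:I, P1:I, P2:M(63) | bus: none
[9] P2: load  L0 | P0:I, P1:S(99), P2:S(99) | bus: BusRd,Flush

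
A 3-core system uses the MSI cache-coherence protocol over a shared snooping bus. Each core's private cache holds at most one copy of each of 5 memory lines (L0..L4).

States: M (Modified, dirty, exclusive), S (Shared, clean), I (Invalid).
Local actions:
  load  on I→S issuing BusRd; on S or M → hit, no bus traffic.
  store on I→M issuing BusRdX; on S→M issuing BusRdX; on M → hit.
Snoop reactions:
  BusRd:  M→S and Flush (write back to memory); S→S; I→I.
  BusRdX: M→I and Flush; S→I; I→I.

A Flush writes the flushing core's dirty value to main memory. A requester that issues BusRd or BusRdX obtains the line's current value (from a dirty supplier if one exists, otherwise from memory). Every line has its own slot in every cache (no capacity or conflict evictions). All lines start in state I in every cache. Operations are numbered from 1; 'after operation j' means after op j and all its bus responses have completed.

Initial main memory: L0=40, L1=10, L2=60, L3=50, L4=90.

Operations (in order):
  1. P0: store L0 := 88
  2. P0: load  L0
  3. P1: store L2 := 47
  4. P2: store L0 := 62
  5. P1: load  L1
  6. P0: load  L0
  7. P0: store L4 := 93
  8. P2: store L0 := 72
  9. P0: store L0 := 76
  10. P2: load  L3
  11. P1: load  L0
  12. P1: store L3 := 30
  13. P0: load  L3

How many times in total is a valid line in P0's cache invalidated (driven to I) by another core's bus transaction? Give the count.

invalidations = 2

  op1 P0: store L0 := 88 → M/I/I on L0; bus BusRdX; mem=40
  op2 P0: load  L0 → M/I/I on L0; bus (none); mem=40
  op3 P1: store L2 := 47 → I/M/I on L2; bus BusRdX; mem=60
  op4 P2: store L0 := 62 → I/I/M on L0; bus BusRdX Flush; mem=88
  op5 P1: load  L1 → I/S/I on L1; bus BusRd; mem=10
  op6 P0: load  L0 → S/I/S on L0; bus BusRd Flush; mem=62
  op7 P0: store L4 := 93 → M/I/I on L4; bus BusRdX; mem=90
  op8 P2: store L0 := 72 → I/I/M on L0; bus BusRdX; mem=62
  op9 P0: store L0 := 76 → M/I/I on L0; bus BusRdX Flush; mem=72
  op10 P2: load  L3 → I/I/S on L3; bus BusRd; mem=50
  op11 P1: load  L0 → S/S/I on L0; bus BusRd Flush; mem=76
  op12 P1: store L3 := 30 → I/M/I on L3; bus BusRdX; mem=50
  op13 P0: load  L3 → S/S/I on L3; bus BusRd Flush; mem=30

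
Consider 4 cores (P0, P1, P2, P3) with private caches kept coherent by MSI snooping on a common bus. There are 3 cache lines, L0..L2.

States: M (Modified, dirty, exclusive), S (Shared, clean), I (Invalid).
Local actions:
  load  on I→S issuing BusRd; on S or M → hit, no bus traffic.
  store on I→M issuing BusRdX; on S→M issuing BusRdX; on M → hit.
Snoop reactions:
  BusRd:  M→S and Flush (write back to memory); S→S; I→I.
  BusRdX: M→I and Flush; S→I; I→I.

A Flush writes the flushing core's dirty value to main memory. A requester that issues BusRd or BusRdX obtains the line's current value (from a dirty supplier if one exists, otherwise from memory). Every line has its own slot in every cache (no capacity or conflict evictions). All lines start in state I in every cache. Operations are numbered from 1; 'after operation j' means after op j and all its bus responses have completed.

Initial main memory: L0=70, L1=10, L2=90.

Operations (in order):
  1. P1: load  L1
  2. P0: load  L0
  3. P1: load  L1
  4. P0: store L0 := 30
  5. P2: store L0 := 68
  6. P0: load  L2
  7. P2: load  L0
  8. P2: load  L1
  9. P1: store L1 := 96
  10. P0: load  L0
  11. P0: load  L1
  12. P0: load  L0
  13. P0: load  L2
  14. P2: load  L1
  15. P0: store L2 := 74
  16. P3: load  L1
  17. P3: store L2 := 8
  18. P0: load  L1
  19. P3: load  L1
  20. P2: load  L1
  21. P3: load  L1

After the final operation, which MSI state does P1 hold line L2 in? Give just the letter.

1. P1: load  L1  bus=[BusRd]  L1: P0=I P1=S P2=I P3=I  mem[L1]=10
2. P0: load  L0  bus=[BusRd]  L0: P0=S P1=I P2=I P3=I  mem[L0]=70
3. P1: load  L1  bus=[-]  L1: P0=I P1=S P2=I P3=I  mem[L1]=10
4. P0: store L0 := 30  bus=[BusRdX]  L0: P0=M P1=I P2=I P3=I  mem[L0]=70
5. P2: store L0 := 68  bus=[BusRdX,Flush]  L0: P0=I P1=I P2=M P3=I  mem[L0]=30
6. P0: load  L2  bus=[BusRd]  L2: P0=S P1=I P2=I P3=I  mem[L2]=90
7. P2: load  L0  bus=[-]  L0: P0=I P1=I P2=M P3=I  mem[L0]=30
8. P2: load  L1  bus=[BusRd]  L1: P0=I P1=S P2=S P3=I  mem[L1]=10
9. P1: store L1 := 96  bus=[BusRdX]  L1: P0=I P1=M P2=I P3=I  mem[L1]=10
10. P0: load  L0  bus=[BusRd,Flush]  L0: P0=S P1=I P2=S P3=I  mem[L0]=68
11. P0: load  L1  bus=[BusRd,Flush]  L1: P0=S P1=S P2=I P3=I  mem[L1]=96
12. P0: load  L0  bus=[-]  L0: P0=S P1=I P2=S P3=I  mem[L0]=68
13. P0: load  L2  bus=[-]  L2: P0=S P1=I P2=I P3=I  mem[L2]=90
14. P2: load  L1  bus=[BusRd]  L1: P0=S P1=S P2=S P3=I  mem[L1]=96
15. P0: store L2 := 74  bus=[BusRdX]  L2: P0=M P1=I P2=I P3=I  mem[L2]=90
16. P3: load  L1  bus=[BusRd]  L1: P0=S P1=S P2=S P3=S  mem[L1]=96
17. P3: store L2 := 8  bus=[BusRdX,Flush]  L2: P0=I P1=I P2=I P3=M  mem[L2]=74
18. P0: load  L1  bus=[-]  L1: P0=S P1=S P2=S P3=S  mem[L1]=96
19. P3: load  L1  bus=[-]  L1: P0=S P1=S P2=S P3=S  mem[L1]=96
20. P2: load  L1  bus=[-]  L1: P0=S P1=S P2=S P3=S  mem[L1]=96
21. P3: load  L1  bus=[-]  L1: P0=S P1=S P2=S P3=S  mem[L1]=96

state = I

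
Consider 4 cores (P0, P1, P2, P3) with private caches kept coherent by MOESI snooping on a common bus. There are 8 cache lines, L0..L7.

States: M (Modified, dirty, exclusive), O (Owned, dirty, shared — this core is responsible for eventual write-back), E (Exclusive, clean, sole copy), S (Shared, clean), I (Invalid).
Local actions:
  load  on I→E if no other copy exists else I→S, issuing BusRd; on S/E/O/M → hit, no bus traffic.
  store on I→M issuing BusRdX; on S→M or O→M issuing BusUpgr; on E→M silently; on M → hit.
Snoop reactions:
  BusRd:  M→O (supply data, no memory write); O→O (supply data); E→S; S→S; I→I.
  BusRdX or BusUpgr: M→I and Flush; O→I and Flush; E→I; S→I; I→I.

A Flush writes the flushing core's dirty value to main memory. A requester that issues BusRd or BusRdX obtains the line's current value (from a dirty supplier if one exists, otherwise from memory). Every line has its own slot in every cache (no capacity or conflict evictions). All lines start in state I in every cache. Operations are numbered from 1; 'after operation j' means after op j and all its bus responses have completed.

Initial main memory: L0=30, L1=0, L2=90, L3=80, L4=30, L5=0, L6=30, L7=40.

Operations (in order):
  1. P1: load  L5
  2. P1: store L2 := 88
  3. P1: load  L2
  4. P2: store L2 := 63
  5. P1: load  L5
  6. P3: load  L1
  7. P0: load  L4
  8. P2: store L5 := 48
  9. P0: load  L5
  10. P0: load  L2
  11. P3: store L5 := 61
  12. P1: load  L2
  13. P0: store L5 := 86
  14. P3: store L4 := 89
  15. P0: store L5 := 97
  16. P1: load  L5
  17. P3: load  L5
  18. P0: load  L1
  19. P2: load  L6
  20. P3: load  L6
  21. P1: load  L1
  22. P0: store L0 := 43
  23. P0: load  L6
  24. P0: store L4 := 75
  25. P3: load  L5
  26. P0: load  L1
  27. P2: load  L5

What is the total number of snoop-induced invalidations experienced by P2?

invalidations = 1

[1] P1: load  L5 | P0:I, P1:E(0), P2:I, P3:I | bus: BusRd
[2] P1: store L2 := 88 | P0:I, P1:M(88), P2:I, P3:I | bus: BusRdX
[3] P1: load  L2 | P0:I, P1:M(88), P2:I, P3:I | bus: none
[4] P2: store L2 := 63 | P0:I, P1:I, P2:M(63), P3:I | bus: BusRdX,Flush
[5] P1: load  L5 | P0:I, P1:E(0), P2:I, P3:I | bus: none
[6] P3: load  L1 | P0:I, P1:I, P2:I, P3:E(0) | bus: BusRd
[7] P0: load  L4 | P0:E(30), P1:I, P2:I, P3:I | bus: BusRd
[8] P2: store L5 := 48 | P0:I, P1:I, P2:M(48), P3:I | bus: BusRdX
[9] P0: load  L5 | P0:S(48), P1:I, P2:O(48), P3:I | bus: BusRd
[10] P0: load  L2 | P0:S(63), P1:I, P2:O(63), P3:I | bus: BusRd
[11] P3: store L5 := 61 | P0:I, P1:I, P2:I, P3:M(61) | bus: BusRdX,Flush
[12] P1: load  L2 | P0:S(63), P1:S(63), P2:O(63), P3:I | bus: BusRd
[13] P0: store L5 := 86 | P0:M(86), P1:I, P2:I, P3:I | bus: BusRdX,Flush
[14] P3: store L4 := 89 | P0:I, P1:I, P2:I, P3:M(89) | bus: BusRdX
[15] P0: store L5 := 97 | P0:M(97), P1:I, P2:I, P3:I | bus: none
[16] P1: load  L5 | P0:O(97), P1:S(97), P2:I, P3:I | bus: BusRd
[17] P3: load  L5 | P0:O(97), P1:S(97), P2:I, P3:S(97) | bus: BusRd
[18] P0: load  L1 | P0:S(0), P1:I, P2:I, P3:S(0) | bus: BusRd
[19] P2: load  L6 | P0:I, P1:I, P2:E(30), P3:I | bus: BusRd
[20] P3: load  L6 | P0:I, P1:I, P2:S(30), P3:S(30) | bus: BusRd
[21] P1: load  L1 | P0:S(0), P1:S(0), P2:I, P3:S(0) | bus: BusRd
[22] P0: store L0 := 43 | P0:M(43), P1:I, P2:I, P3:I | bus: BusRdX
[23] P0: load  L6 | P0:S(30), P1:I, P2:S(30), P3:S(30) | bus: BusRd
[24] P0: store L4 := 75 | P0:M(75), P1:I, P2:I, P3:I | bus: BusRdX,Flush
[25] P3: load  L5 | P0:O(97), P1:S(97), P2:I, P3:S(97) | bus: none
[26] P0: load  L1 | P0:S(0), P1:S(0), P2:I, P3:S(0) | bus: none
[27] P2: load  L5 | P0:O(97), P1:S(97), P2:S(97), P3:S(97) | bus: BusRd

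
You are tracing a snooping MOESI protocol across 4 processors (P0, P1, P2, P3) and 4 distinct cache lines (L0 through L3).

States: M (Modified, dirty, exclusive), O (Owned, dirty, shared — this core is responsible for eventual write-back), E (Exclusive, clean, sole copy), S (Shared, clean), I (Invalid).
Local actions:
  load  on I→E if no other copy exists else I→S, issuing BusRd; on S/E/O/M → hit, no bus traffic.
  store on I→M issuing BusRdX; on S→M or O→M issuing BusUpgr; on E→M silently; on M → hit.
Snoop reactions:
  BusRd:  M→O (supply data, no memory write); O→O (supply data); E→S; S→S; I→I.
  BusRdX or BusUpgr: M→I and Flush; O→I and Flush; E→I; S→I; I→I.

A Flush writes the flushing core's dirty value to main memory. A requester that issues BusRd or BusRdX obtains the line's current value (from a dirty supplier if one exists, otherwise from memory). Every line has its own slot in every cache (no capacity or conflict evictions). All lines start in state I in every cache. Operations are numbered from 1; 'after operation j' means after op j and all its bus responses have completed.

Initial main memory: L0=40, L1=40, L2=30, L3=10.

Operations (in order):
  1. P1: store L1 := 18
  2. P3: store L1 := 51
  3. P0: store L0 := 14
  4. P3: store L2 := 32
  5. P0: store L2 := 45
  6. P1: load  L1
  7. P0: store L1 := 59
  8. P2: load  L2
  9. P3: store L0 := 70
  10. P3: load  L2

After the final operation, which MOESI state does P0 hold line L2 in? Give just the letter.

state = O

step 1: P1: store L1 := 18  ⟶  IMII  (L1)  txn=BusRdX  M[L1]=40
step 2: P3: store L1 := 51  ⟶  IIIM  (L1)  txn=BusRdX+Flush  M[L1]=18
step 3: P0: store L0 := 14  ⟶  MIII  (L0)  txn=BusRdX  M[L0]=40
step 4: P3: store L2 := 32  ⟶  IIIM  (L2)  txn=BusRdX  M[L2]=30
step 5: P0: store L2 := 45  ⟶  MIII  (L2)  txn=BusRdX+Flush  M[L2]=32
step 6: P1: load  L1  ⟶  ISIO  (L1)  txn=BusRd  M[L1]=18
step 7: P0: store L1 := 59  ⟶  MIII  (L1)  txn=BusRdX+Flush  M[L1]=51
step 8: P2: load  L2  ⟶  OISI  (L2)  txn=BusRd  M[L2]=32
step 9: P3: store L0 := 70  ⟶  IIIM  (L0)  txn=BusRdX+Flush  M[L0]=14
step 10: P3: load  L2  ⟶  OISS  (L2)  txn=BusRd  M[L2]=32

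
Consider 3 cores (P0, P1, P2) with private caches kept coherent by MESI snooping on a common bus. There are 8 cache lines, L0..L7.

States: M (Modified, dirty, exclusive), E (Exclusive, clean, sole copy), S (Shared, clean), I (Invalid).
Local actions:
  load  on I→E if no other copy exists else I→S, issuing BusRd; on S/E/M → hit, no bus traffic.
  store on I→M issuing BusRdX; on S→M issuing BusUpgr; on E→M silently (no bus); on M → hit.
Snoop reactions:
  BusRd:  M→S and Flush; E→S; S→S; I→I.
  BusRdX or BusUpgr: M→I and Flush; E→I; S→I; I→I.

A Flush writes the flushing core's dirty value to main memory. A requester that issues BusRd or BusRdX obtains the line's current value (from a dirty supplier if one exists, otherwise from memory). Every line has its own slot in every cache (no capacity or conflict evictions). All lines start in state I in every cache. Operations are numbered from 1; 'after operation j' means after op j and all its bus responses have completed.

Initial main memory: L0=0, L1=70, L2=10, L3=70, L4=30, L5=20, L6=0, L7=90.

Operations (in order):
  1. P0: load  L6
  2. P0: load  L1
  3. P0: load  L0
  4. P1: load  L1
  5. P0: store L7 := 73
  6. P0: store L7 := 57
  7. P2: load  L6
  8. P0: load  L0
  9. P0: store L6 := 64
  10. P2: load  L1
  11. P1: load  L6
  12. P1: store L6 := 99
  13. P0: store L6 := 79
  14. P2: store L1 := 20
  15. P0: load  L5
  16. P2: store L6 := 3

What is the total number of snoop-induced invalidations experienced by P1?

  op1 P0: load  L6 → E/I/I on L6; bus BusRd; mem=0
  op2 P0: load  L1 → E/I/I on L1; bus BusRd; mem=70
  op3 P0: load  L0 → E/I/I on L0; bus BusRd; mem=0
  op4 P1: load  L1 → S/S/I on L1; bus BusRd; mem=70
  op5 P0: store L7 := 73 → M/I/I on L7; bus BusRdX; mem=90
  op6 P0: store L7 := 57 → M/I/I on L7; bus (none); mem=90
  op7 P2: load  L6 → S/I/S on L6; bus BusRd; mem=0
  op8 P0: load  L0 → E/I/I on L0; bus (none); mem=0
  op9 P0: store L6 := 64 → M/I/I on L6; bus BusUpgr; mem=0
  op10 P2: load  L1 → S/S/S on L1; bus BusRd; mem=70
  op11 P1: load  L6 → S/S/I on L6; bus BusRd Flush; mem=64
  op12 P1: store L6 := 99 → I/M/I on L6; bus BusUpgr; mem=64
  op13 P0: store L6 := 79 → M/I/I on L6; bus BusRdX Flush; mem=99
  op14 P2: store L1 := 20 → I/I/M on L1; bus BusUpgr; mem=70
  op15 P0: load  L5 → E/I/I on L5; bus BusRd; mem=20
  op16 P2: store L6 := 3 → I/I/M on L6; bus BusRdX Flush; mem=79

invalidations = 2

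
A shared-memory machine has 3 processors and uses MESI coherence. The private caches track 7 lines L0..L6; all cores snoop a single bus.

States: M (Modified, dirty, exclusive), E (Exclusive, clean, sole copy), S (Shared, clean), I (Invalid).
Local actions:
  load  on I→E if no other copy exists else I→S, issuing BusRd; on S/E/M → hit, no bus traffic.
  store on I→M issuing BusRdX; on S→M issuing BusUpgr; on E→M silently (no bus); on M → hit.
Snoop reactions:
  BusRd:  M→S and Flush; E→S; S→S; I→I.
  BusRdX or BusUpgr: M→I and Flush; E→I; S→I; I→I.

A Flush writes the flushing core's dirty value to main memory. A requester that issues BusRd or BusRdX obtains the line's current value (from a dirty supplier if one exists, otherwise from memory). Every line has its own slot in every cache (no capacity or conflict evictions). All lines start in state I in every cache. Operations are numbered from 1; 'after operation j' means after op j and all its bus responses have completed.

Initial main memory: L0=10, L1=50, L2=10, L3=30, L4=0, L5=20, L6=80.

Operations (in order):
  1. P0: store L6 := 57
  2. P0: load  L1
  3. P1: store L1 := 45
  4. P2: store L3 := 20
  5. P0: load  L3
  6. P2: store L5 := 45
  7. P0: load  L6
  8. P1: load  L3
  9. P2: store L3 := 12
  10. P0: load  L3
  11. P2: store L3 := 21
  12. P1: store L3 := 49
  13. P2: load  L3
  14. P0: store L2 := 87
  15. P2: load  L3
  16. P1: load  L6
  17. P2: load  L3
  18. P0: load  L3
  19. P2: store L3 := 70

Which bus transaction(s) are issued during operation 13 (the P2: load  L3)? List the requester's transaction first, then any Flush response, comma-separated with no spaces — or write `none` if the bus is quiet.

bus = BusRd,Flush

1. P0: store L6 := 57  bus=[BusRdX]  L6: P0=M P1=I P2=I  mem[L6]=80
2. P0: load  L1  bus=[BusRd]  L1: P0=E P1=I P2=I  mem[L1]=50
3. P1: store L1 := 45  bus=[BusRdX]  L1: P0=I P1=M P2=I  mem[L1]=50
4. P2: store L3 := 20  bus=[BusRdX]  L3: P0=I P1=I P2=M  mem[L3]=30
5. P0: load  L3  bus=[BusRd,Flush]  L3: P0=S P1=I P2=S  mem[L3]=20
6. P2: store L5 := 45  bus=[BusRdX]  L5: P0=I P1=I P2=M  mem[L5]=20
7. P0: load  L6  bus=[-]  L6: P0=M P1=I P2=I  mem[L6]=80
8. P1: load  L3  bus=[BusRd]  L3: P0=S P1=S P2=S  mem[L3]=20
9. P2: store L3 := 12  bus=[BusUpgr]  L3: P0=I P1=I P2=M  mem[L3]=20
10. P0: load  L3  bus=[BusRd,Flush]  L3: P0=S P1=I P2=S  mem[L3]=12
11. P2: store L3 := 21  bus=[BusUpgr]  L3: P0=I P1=I P2=M  mem[L3]=12
12. P1: store L3 := 49  bus=[BusRdX,Flush]  L3: P0=I P1=M P2=I  mem[L3]=21
13. P2: load  L3  bus=[BusRd,Flush]  L3: P0=I P1=S P2=S  mem[L3]=49
14. P0: store L2 := 87  bus=[BusRdX]  L2: P0=M P1=I P2=I  mem[L2]=10
15. P2: load  L3  bus=[-]  L3: P0=I P1=S P2=S  mem[L3]=49
16. P1: load  L6  bus=[BusRd,Flush]  L6: P0=S P1=S P2=I  mem[L6]=57
17. P2: load  L3  bus=[-]  L3: P0=I P1=S P2=S  mem[L3]=49
18. P0: load  L3  bus=[BusRd]  L3: P0=S P1=S P2=S  mem[L3]=49
19. P2: store L3 := 70  bus=[BusUpgr]  L3: P0=I P1=I P2=M  mem[L3]=49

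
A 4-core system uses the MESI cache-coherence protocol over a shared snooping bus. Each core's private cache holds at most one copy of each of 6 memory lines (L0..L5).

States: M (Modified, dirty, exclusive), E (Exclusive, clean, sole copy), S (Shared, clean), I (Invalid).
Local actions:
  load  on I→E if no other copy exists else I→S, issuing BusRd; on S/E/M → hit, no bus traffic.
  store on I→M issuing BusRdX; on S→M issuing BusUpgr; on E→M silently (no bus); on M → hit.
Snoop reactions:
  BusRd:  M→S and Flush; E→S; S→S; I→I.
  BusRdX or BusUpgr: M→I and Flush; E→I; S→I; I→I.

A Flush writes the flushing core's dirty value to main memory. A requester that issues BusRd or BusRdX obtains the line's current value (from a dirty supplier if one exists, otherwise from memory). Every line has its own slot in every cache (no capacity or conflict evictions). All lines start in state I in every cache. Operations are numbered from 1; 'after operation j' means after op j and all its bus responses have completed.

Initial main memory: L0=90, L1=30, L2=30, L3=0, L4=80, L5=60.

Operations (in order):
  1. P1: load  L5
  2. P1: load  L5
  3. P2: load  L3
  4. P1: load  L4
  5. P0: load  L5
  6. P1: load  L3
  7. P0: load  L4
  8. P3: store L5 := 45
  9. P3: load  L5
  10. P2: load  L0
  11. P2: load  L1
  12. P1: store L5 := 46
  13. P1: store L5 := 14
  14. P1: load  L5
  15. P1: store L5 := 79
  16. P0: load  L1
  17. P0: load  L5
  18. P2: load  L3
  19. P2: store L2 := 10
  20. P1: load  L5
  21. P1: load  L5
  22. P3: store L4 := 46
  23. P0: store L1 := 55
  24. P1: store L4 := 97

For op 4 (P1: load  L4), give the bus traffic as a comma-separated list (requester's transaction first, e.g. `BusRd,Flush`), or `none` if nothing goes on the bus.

  op1 P1: load  L5 → I/E/I/I on L5; bus BusRd; mem=60
  op2 P1: load  L5 → I/E/I/I on L5; bus (none); mem=60
  op3 P2: load  L3 → I/I/E/I on L3; bus BusRd; mem=0
  op4 P1: load  L4 → I/E/I/I on L4; bus BusRd; mem=80
  op5 P0: load  L5 → S/S/I/I on L5; bus BusRd; mem=60
  op6 P1: load  L3 → I/S/S/I on L3; bus BusRd; mem=0
  op7 P0: load  L4 → S/S/I/I on L4; bus BusRd; mem=80
  op8 P3: store L5 := 45 → I/I/I/M on L5; bus BusRdX; mem=60
  op9 P3: load  L5 → I/I/I/M on L5; bus (none); mem=60
  op10 P2: load  L0 → I/I/E/I on L0; bus BusRd; mem=90
  op11 P2: load  L1 → I/I/E/I on L1; bus BusRd; mem=30
  op12 P1: store L5 := 46 → I/M/I/I on L5; bus BusRdX Flush; mem=45
  op13 P1: store L5 := 14 → I/M/I/I on L5; bus (none); mem=45
  op14 P1: load  L5 → I/M/I/I on L5; bus (none); mem=45
  op15 P1: store L5 := 79 → I/M/I/I on L5; bus (none); mem=45
  op16 P0: load  L1 → S/I/S/I on L1; bus BusRd; mem=30
  op17 P0: load  L5 → S/S/I/I on L5; bus BusRd Flush; mem=79
  op18 P2: load  L3 → I/S/S/I on L3; bus (none); mem=0
  op19 P2: store L2 := 10 → I/I/M/I on L2; bus BusRdX; mem=30
  op20 P1: load  L5 → S/S/I/I on L5; bus (none); mem=79
  op21 P1: load  L5 → S/S/I/I on L5; bus (none); mem=79
  op22 P3: store L4 := 46 → I/I/I/M on L4; bus BusRdX; mem=80
  op23 P0: store L1 := 55 → M/I/I/I on L1; bus BusUpgr; mem=30
  op24 P1: store L4 := 97 → I/M/I/I on L4; bus BusRdX Flush; mem=46

bus = BusRd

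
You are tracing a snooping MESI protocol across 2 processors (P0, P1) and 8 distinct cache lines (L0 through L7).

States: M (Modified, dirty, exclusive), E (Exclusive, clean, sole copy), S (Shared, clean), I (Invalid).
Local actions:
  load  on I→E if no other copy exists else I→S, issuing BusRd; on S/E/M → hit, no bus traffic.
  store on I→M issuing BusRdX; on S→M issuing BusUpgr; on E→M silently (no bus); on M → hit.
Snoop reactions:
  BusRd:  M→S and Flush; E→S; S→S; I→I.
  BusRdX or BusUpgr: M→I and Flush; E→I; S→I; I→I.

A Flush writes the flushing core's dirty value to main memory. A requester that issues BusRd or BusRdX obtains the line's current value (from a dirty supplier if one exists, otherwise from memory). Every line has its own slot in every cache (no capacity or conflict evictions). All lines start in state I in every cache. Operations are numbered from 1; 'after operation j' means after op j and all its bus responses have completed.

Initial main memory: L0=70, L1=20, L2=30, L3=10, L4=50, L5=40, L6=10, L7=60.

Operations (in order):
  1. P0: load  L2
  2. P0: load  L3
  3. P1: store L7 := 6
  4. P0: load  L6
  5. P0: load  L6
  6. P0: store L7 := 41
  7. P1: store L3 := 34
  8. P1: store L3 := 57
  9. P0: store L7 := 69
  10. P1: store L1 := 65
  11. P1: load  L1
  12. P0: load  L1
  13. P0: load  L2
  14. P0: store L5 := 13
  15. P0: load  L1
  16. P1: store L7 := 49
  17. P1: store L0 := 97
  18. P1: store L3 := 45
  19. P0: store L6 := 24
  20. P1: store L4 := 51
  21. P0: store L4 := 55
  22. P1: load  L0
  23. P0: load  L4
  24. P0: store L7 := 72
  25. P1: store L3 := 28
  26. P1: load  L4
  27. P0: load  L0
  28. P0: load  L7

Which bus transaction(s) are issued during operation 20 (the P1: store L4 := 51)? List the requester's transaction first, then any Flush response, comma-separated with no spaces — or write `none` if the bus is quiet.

bus = BusRdX

  op1 P0: load  L2 → E/I on L2; bus BusRd; mem=30
  op2 P0: load  L3 → E/I on L3; bus BusRd; mem=10
  op3 P1: store L7 := 6 → I/M on L7; bus BusRdX; mem=60
  op4 P0: load  L6 → E/I on L6; bus BusRd; mem=10
  op5 P0: load  L6 → E/I on L6; bus (none); mem=10
  op6 P0: store L7 := 41 → M/I on L7; bus BusRdX Flush; mem=6
  op7 P1: store L3 := 34 → I/M on L3; bus BusRdX; mem=10
  op8 P1: store L3 := 57 → I/M on L3; bus (none); mem=10
  op9 P0: store L7 := 69 → M/I on L7; bus (none); mem=6
  op10 P1: store L1 := 65 → I/M on L1; bus BusRdX; mem=20
  op11 P1: load  L1 → I/M on L1; bus (none); mem=20
  op12 P0: load  L1 → S/S on L1; bus BusRd Flush; mem=65
  op13 P0: load  L2 → E/I on L2; bus (none); mem=30
  op14 P0: store L5 := 13 → M/I on L5; bus BusRdX; mem=40
  op15 P0: load  L1 → S/S on L1; bus (none); mem=65
  op16 P1: store L7 := 49 → I/M on L7; bus BusRdX Flush; mem=69
  op17 P1: store L0 := 97 → I/M on L0; bus BusRdX; mem=70
  op18 P1: store L3 := 45 → I/M on L3; bus (none); mem=10
  op19 P0: store L6 := 24 → M/I on L6; bus (none); mem=10
  op20 P1: store L4 := 51 → I/M on L4; bus BusRdX; mem=50
  op21 P0: store L4 := 55 → M/I on L4; bus BusRdX Flush; mem=51
  op22 P1: load  L0 → I/M on L0; bus (none); mem=70
  op23 P0: load  L4 → M/I on L4; bus (none); mem=51
  op24 P0: store L7 := 72 → M/I on L7; bus BusRdX Flush; mem=49
  op25 P1: store L3 := 28 → I/M on L3; bus (none); mem=10
  op26 P1: load  L4 → S/S on L4; bus BusRd Flush; mem=55
  op27 P0: load  L0 → S/S on L0; bus BusRd Flush; mem=97
  op28 P0: load  L7 → M/I on L7; bus (none); mem=49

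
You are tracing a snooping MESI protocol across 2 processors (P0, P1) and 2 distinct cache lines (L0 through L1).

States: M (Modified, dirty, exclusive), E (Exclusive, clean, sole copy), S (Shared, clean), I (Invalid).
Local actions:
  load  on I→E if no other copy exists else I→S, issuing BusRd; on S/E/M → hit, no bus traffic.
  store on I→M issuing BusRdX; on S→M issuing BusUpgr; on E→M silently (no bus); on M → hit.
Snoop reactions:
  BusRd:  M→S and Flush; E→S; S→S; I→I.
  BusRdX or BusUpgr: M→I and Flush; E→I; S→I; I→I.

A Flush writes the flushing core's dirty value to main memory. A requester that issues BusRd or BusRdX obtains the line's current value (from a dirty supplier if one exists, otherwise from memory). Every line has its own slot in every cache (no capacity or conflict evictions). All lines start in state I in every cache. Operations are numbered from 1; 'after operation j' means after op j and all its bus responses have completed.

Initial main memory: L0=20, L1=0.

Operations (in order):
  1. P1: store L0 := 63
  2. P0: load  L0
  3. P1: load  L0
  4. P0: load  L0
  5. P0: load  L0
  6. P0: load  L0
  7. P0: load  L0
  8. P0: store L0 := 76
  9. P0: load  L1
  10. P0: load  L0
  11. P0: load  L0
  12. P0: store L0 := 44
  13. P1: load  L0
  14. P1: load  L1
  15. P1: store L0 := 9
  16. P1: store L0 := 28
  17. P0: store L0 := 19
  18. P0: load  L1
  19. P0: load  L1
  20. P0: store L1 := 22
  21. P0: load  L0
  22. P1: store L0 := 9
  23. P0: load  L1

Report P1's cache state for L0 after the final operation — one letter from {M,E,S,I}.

  op1 P1: store L0 := 63 → I/M on L0; bus BusRdX; mem=20
  op2 P0: load  L0 → S/S on L0; bus BusRd Flush; mem=63
  op3 P1: load  L0 → S/S on L0; bus (none); mem=63
  op4 P0: load  L0 → S/S on L0; bus (none); mem=63
  op5 P0: load  L0 → S/S on L0; bus (none); mem=63
  op6 P0: load  L0 → S/S on L0; bus (none); mem=63
  op7 P0: load  L0 → S/S on L0; bus (none); mem=63
  op8 P0: store L0 := 76 → M/I on L0; bus BusUpgr; mem=63
  op9 P0: load  L1 → E/I on L1; bus BusRd; mem=0
  op10 P0: load  L0 → M/I on L0; bus (none); mem=63
  op11 P0: load  L0 → M/I on L0; bus (none); mem=63
  op12 P0: store L0 := 44 → M/I on L0; bus (none); mem=63
  op13 P1: load  L0 → S/S on L0; bus BusRd Flush; mem=44
  op14 P1: load  L1 → S/S on L1; bus BusRd; mem=0
  op15 P1: store L0 := 9 → I/M on L0; bus BusUpgr; mem=44
  op16 P1: store L0 := 28 → I/M on L0; bus (none); mem=44
  op17 P0: store L0 := 19 → M/I on L0; bus BusRdX Flush; mem=28
  op18 P0: load  L1 → S/S on L1; bus (none); mem=0
  op19 P0: load  L1 → S/S on L1; bus (none); mem=0
  op20 P0: store L1 := 22 → M/I on L1; bus BusUpgr; mem=0
  op21 P0: load  L0 → M/I on L0; bus (none); mem=28
  op22 P1: store L0 := 9 → I/M on L0; bus BusRdX Flush; mem=19
  op23 P0: load  L1 → M/I on L1; bus (none); mem=0

state = M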